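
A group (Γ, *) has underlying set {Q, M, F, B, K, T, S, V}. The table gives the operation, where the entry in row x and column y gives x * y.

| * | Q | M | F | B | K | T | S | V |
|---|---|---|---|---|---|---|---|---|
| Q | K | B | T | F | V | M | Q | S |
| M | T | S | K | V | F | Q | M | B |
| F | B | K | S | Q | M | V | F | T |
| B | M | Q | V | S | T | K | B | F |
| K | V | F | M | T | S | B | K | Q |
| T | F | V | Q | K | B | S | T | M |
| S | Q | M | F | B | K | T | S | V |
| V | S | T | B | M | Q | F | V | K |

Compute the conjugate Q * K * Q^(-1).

The identity is S. In row Q, the entry S sits in column V, so Q^(-1) = V.
Q * K = V
V * V = K
(Structurally, Γ here is isomorphic to the dihedral group D_4.)

K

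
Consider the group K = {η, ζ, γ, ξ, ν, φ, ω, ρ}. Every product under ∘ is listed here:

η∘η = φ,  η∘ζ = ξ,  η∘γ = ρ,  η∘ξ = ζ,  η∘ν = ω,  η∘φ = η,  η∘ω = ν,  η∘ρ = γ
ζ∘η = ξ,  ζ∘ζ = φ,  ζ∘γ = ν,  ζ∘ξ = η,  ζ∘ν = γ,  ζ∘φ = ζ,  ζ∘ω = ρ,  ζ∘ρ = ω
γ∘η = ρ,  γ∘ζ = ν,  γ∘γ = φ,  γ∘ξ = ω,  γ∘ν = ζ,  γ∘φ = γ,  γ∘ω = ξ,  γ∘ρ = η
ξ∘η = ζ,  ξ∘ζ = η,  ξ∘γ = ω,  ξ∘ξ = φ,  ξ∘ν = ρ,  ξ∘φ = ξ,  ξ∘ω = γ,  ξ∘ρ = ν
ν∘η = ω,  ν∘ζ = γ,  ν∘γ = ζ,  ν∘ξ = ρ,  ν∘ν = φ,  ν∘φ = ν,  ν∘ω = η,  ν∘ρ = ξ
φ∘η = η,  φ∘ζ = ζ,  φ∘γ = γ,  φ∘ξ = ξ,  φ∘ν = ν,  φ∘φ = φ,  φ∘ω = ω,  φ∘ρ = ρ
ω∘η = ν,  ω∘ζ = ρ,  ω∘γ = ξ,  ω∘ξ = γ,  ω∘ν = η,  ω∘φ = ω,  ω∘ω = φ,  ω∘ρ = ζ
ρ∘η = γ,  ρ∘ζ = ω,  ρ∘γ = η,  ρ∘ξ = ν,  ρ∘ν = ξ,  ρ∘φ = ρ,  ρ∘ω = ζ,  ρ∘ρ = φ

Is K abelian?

Check whether the table is symmetric across its main diagonal.
Every entry (row x, col y) equals the entry (row y, col x), so K is abelian.
(In fact K ≅ the elementary abelian group (Z_2)^3.)

Yes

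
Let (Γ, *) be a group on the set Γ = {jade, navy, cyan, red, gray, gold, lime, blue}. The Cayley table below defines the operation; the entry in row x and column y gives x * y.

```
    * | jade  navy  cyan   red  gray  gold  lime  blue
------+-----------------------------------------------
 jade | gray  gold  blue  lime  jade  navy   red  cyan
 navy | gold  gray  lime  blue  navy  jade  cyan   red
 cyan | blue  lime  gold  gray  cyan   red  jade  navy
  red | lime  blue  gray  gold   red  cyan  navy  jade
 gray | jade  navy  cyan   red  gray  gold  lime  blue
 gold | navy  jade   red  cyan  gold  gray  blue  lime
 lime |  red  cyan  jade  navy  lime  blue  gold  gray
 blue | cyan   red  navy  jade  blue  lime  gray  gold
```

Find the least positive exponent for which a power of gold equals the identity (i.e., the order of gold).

The identity element is gray (its row matches the header).
gold^1 = gold
gold^2 = gold * gold = gray
The first power of gold equal to the identity is gold^2, so ord(gold) = 2.

2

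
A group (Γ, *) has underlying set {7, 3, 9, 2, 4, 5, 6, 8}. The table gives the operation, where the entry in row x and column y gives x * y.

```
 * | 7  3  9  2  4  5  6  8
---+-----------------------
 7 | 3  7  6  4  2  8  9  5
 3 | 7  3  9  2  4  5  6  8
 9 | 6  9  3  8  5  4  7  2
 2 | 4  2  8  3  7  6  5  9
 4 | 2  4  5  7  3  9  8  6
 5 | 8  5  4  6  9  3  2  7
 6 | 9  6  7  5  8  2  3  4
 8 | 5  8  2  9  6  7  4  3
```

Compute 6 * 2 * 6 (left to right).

6 * 2 = 5
5 * 6 = 2
(Structurally, Γ here is isomorphic to the elementary abelian group (Z_2)^3.)

2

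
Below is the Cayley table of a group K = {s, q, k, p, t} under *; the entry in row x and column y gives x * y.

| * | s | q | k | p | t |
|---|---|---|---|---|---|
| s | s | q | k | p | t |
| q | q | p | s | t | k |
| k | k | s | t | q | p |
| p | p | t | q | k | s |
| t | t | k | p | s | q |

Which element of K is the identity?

s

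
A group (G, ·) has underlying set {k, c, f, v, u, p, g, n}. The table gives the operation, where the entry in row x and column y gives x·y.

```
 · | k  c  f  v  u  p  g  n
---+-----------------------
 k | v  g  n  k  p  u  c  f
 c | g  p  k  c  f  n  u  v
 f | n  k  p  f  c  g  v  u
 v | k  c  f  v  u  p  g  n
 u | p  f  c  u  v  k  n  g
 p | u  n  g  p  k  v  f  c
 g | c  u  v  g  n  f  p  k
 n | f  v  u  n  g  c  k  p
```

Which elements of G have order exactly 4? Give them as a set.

Identity is v. Compute the order of each non-identity element by repeated multiplication:
  k: k → v  (order 2)
  c: c → p → n → v  (order 4)
  f: f → p → g → v  (order 4)
  u: u → v  (order 2)
  p: p → v  (order 2)
  g: g → p → f → v  (order 4)
  n: n → p → c → v  (order 4)
Elements of order 4: {c, f, g, n}.

{c, f, g, n}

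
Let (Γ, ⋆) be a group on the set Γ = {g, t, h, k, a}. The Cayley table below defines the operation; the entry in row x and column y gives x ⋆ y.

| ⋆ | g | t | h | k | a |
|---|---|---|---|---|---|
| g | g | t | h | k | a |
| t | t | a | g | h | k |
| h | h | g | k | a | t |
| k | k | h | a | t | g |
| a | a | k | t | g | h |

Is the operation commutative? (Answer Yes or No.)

Check whether the table is symmetric across its main diagonal.
Every entry (row x, col y) equals the entry (row y, col x), so Γ is abelian.

Yes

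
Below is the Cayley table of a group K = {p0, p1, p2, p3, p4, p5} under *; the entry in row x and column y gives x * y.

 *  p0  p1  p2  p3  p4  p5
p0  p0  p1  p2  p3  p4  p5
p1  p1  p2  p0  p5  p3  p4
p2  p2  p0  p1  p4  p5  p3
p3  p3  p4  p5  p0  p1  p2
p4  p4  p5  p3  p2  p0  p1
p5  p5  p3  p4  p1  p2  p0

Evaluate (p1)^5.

p1^1 = p1
p1^2 = p1 * p1 = p2
p1^3 = p2 * p1 = p0
p1^4 = p0 * p1 = p1
p1^5 = p1 * p1 = p2
(Structurally, K here is isomorphic to the symmetric group S_3.)

p2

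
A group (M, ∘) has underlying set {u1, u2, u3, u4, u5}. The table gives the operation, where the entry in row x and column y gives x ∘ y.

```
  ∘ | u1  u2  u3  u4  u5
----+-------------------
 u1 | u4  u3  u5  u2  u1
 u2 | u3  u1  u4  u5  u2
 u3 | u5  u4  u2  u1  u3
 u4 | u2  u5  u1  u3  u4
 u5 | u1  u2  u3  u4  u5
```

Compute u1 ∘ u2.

Read row u1, column u2: u1 ∘ u2 = u3.

u3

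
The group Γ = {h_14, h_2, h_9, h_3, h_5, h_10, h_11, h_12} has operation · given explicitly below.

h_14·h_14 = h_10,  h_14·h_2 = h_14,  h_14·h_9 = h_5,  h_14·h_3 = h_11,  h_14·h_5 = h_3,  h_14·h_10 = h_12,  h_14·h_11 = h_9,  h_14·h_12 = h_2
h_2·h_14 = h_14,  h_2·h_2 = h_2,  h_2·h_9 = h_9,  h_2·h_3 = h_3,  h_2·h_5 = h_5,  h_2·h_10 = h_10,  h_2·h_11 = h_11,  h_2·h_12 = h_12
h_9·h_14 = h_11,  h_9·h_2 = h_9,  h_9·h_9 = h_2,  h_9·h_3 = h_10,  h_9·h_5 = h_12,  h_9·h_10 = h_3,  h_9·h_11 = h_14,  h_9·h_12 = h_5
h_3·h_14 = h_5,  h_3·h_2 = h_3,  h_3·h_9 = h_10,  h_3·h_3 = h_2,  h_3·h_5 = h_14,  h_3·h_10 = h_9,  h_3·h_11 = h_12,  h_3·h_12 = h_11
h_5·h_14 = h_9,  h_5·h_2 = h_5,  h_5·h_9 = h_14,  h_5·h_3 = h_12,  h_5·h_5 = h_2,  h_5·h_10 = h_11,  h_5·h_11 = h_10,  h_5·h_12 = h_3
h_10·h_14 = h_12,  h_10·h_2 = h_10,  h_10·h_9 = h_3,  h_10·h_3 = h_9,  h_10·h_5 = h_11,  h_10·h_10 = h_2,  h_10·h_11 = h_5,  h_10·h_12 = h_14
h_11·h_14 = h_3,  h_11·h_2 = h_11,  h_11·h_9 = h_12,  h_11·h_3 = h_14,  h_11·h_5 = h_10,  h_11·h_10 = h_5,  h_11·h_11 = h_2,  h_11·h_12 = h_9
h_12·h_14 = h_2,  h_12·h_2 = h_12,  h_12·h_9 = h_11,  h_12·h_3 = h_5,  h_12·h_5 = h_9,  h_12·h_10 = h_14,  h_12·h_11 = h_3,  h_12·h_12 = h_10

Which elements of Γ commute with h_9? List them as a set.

{h_10, h_2, h_3, h_9}

Compare row h_9 with column h_9 entry by entry.
h_3·h_9 = h_10 = h_9·h_3, so h_3 commutes with h_9.
h_5·h_9 = h_14 but h_9·h_5 = h_12, so h_5 does not.
Collecting the elements that commute with h_9: C(h_9) = {h_10, h_2, h_3, h_9}.
(Structurally, Γ here is isomorphic to the dihedral group D_4.)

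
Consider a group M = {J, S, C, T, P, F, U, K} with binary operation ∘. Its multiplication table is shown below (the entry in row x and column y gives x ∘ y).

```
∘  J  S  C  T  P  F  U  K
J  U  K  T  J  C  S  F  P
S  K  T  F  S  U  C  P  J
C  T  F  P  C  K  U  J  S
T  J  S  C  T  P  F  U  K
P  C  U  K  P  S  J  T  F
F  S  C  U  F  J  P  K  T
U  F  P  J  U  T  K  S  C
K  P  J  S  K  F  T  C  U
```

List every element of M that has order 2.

Identity is T. Compute the order of each non-identity element by repeated multiplication:
  J: J → U → F → S → K → P → C → T  (order 8)
  S: S → T  (order 2)
  C: C → P → K → S → F → U → J → T  (order 8)
  P: P → S → U → T  (order 4)
  F: F → P → J → S → C → U → K → T  (order 8)
  U: U → S → P → T  (order 4)
  K: K → U → C → S → J → P → F → T  (order 8)
Elements of order 2: {S}.

{S}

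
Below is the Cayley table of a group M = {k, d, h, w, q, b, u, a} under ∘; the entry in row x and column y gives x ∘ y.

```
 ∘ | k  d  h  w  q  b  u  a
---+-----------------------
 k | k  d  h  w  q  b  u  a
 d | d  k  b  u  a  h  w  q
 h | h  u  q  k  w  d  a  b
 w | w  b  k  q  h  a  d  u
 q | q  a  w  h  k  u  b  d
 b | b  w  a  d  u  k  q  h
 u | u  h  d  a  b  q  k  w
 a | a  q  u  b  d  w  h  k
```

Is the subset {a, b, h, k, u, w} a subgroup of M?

h ∘ h = q, which is not in {a, b, h, k, u, w}.
The subset is not closed under ∘, so it is not a subgroup.

No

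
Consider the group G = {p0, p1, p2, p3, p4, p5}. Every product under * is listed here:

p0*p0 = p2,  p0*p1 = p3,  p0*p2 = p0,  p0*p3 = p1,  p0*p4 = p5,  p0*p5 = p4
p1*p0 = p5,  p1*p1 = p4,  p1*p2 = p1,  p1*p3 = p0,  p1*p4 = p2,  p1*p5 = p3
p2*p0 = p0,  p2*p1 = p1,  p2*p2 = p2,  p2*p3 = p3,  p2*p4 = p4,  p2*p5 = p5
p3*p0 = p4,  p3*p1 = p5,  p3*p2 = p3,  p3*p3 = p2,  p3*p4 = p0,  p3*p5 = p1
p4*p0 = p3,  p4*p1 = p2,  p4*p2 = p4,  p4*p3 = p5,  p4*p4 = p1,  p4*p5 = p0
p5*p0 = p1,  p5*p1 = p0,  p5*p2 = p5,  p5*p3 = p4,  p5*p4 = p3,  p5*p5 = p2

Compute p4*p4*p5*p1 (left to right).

p4*p4 = p1
p1*p5 = p3
p3*p1 = p5

p5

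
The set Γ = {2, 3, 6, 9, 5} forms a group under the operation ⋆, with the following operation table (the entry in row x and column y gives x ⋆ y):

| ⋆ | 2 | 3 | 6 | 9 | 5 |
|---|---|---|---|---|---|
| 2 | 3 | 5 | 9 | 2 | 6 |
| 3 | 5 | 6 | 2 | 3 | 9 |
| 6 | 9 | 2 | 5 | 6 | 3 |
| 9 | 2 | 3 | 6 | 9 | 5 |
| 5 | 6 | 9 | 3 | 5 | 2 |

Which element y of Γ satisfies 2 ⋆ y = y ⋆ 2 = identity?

First locate the identity: row 9 matches the header, so 9 is the identity.
Scan row 2 for 9: 2 ⋆ 6 = 9. Hence 2^(-1) = 6.

6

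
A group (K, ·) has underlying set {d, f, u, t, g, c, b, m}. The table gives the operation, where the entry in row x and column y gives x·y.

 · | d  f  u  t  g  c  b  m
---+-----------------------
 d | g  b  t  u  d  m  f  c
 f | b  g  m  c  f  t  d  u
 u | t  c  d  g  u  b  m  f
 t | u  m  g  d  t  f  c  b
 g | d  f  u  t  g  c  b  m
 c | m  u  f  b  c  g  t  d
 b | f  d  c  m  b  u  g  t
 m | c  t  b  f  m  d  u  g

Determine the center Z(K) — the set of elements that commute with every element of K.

{d, g}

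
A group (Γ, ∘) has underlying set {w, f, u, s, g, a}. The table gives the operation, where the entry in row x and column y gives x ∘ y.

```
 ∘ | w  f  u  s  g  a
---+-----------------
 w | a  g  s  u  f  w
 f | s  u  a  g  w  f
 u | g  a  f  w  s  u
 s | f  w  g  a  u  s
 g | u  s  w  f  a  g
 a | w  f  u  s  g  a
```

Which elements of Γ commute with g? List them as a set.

Compare row g with column g entry by entry.
w ∘ g = f but g ∘ w = u, so w does not.
Collecting the elements that commute with g: C(g) = {a, g}.

{a, g}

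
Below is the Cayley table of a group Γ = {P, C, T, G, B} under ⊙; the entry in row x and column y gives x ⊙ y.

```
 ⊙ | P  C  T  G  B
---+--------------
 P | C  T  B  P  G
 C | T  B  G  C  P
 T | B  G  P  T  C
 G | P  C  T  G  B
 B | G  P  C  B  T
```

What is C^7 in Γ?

C^1 = C
C^2 = C ⊙ C = B
C^3 = B ⊙ C = P
C^4 = P ⊙ C = T
C^5 = T ⊙ C = G
C^6 = G ⊙ C = C
C^7 = C ⊙ C = B

B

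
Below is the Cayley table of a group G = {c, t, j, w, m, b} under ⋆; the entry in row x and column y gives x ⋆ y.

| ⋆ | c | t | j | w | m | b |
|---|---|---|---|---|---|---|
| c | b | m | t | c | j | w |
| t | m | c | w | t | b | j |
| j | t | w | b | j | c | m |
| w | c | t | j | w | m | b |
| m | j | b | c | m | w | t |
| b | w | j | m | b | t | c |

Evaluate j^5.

j^1 = j
j^2 = j ⋆ j = b
j^3 = b ⋆ j = m
j^4 = m ⋆ j = c
j^5 = c ⋆ j = t

t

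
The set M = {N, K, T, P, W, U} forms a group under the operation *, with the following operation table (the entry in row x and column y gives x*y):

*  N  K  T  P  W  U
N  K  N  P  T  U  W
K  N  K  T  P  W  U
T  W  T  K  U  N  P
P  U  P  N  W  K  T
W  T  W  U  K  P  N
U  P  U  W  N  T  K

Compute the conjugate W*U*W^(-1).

The identity is K. In row W, the entry K sits in column P, so W^(-1) = P.
W*U = N
N*P = T

T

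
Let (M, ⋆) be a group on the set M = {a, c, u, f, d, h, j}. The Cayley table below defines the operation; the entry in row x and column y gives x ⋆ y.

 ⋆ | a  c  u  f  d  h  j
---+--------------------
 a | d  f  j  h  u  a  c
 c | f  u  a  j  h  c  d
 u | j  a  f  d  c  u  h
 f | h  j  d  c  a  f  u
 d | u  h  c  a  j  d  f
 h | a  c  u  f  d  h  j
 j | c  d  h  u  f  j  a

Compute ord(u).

7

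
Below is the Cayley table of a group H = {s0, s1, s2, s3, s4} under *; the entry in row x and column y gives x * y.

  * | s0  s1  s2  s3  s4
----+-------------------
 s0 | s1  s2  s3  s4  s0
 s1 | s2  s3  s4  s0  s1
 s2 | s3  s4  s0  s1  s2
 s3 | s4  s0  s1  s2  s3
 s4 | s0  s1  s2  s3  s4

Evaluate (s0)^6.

s0^1 = s0
s0^2 = s0 * s0 = s1
s0^3 = s1 * s0 = s2
s0^4 = s2 * s0 = s3
s0^5 = s3 * s0 = s4
s0^6 = s4 * s0 = s0

s0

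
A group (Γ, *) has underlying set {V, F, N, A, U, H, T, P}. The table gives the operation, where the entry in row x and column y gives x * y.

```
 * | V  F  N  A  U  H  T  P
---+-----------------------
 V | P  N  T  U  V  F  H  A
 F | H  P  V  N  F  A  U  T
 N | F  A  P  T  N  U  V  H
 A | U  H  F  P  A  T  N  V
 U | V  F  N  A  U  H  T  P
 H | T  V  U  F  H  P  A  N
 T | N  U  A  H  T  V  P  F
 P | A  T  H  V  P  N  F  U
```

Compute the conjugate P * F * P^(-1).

F

The identity is U. In row P, the entry U sits in column P, so P^(-1) = P.
P * F = T
T * P = F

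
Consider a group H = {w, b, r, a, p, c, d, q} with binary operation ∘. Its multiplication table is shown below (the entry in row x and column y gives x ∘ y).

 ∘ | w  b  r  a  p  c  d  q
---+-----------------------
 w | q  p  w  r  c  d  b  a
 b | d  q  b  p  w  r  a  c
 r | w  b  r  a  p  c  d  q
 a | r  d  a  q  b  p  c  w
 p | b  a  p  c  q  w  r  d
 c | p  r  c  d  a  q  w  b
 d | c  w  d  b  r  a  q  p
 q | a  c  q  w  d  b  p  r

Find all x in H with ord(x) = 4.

Identity is r. Compute the order of each non-identity element by repeated multiplication:
  w: w → q → a → r  (order 4)
  b: b → q → c → r  (order 4)
  a: a → q → w → r  (order 4)
  p: p → q → d → r  (order 4)
  c: c → q → b → r  (order 4)
  d: d → q → p → r  (order 4)
  q: q → r  (order 2)
Elements of order 4: {a, b, c, d, p, w}.
(Structurally, H here is isomorphic to the quaternion group Q_8.)

{a, b, c, d, p, w}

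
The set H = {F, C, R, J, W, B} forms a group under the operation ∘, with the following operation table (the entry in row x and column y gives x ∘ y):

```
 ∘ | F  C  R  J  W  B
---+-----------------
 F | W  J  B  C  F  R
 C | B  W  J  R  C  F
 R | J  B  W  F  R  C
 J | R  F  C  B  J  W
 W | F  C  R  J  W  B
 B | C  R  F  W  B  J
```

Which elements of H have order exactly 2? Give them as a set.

Identity is W. Compute the order of each non-identity element by repeated multiplication:
  F: F → W  (order 2)
  C: C → W  (order 2)
  R: R → W  (order 2)
  J: J → B → W  (order 3)
  B: B → J → W  (order 3)
Elements of order 2: {C, F, R}.

{C, F, R}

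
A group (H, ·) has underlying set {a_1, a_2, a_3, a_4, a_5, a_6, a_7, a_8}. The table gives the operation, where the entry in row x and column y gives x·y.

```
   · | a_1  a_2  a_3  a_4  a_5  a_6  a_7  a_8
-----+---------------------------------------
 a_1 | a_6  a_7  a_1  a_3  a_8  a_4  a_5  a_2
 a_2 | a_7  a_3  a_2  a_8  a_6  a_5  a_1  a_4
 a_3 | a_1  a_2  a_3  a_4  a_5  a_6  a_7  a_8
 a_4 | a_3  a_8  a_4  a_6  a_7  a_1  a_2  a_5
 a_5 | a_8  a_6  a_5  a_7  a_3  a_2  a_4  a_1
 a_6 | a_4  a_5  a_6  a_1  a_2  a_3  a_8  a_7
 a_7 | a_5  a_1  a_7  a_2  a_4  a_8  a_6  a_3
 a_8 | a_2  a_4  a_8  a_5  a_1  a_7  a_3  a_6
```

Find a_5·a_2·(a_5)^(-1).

The identity is a_3. In row a_5, the entry a_3 sits in column a_5, so a_5^(-1) = a_5.
a_5·a_2 = a_6
a_6·a_5 = a_2

a_2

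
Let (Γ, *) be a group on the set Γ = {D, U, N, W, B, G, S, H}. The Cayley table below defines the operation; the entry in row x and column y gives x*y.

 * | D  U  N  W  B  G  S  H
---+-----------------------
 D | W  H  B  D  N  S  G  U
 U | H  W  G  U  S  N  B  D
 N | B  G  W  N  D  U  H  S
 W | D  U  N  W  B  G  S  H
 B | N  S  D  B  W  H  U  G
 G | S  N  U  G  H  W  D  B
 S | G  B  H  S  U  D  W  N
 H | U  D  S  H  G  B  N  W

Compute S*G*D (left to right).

S*G = D
D*D = W

W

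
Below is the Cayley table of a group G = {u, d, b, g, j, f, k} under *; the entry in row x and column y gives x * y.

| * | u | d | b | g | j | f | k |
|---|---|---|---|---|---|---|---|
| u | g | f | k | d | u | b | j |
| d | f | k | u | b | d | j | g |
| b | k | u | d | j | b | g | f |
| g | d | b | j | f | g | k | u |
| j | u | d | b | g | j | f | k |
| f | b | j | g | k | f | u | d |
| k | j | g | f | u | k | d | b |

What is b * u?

Read row b, column u: b * u = k.
(Structurally, G here is isomorphic to the cyclic group Z_7.)

k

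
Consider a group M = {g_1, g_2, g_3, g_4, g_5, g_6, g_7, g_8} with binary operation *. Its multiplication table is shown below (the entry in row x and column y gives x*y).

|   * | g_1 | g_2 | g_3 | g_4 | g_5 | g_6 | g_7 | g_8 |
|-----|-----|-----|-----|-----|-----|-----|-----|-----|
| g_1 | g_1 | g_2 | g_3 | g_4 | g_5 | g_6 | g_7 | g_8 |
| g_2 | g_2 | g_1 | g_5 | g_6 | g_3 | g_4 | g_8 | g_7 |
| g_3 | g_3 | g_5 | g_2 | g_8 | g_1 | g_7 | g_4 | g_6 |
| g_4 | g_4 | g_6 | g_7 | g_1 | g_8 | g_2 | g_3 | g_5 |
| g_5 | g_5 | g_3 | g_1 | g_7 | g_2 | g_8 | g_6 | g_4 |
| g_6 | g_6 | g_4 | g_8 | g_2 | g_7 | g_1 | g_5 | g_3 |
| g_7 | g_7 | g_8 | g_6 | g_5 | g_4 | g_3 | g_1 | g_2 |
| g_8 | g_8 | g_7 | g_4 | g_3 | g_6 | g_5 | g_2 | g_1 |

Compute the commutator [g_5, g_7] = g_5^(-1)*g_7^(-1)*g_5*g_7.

g_2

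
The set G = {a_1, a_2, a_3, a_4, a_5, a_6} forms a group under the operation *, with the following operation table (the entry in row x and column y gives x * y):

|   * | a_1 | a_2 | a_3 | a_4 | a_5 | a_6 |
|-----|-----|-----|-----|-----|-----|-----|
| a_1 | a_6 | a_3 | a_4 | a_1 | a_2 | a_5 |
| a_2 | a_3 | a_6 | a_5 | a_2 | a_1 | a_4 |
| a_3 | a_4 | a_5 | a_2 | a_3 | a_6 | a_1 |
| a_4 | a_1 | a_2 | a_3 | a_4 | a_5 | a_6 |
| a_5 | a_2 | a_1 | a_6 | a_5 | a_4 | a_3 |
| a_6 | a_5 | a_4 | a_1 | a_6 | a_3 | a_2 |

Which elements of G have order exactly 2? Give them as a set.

{a_5}

Identity is a_4. Compute the order of each non-identity element by repeated multiplication:
  a_1: a_1 → a_6 → a_5 → a_2 → a_3 → a_4  (order 6)
  a_2: a_2 → a_6 → a_4  (order 3)
  a_3: a_3 → a_2 → a_5 → a_6 → a_1 → a_4  (order 6)
  a_5: a_5 → a_4  (order 2)
  a_6: a_6 → a_2 → a_4  (order 3)
Elements of order 2: {a_5}.
(Structurally, G here is isomorphic to the cyclic group Z_6.)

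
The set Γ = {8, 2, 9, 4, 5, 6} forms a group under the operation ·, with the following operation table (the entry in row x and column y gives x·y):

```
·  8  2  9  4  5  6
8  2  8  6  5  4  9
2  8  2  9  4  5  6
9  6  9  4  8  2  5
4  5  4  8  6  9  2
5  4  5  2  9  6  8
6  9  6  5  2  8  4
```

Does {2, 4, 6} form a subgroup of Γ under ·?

Yes

{2, 4, 6} contains the identity 2.
Checking products: every product of two elements of {2, 4, 6} (read from the table) lies in {2, 4, 6}, so the set is closed.
In a finite group, a nonempty closed subset is a subgroup. So {2, 4, 6} ≤ Γ.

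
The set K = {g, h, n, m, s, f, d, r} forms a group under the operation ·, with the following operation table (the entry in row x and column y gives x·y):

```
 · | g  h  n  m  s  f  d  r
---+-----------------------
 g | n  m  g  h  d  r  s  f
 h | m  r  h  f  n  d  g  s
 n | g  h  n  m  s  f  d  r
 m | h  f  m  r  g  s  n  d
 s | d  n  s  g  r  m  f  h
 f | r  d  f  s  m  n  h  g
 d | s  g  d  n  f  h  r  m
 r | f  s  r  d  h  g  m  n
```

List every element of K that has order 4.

Identity is n. Compute the order of each non-identity element by repeated multiplication:
  g: g → n  (order 2)
  h: h → r → s → n  (order 4)
  m: m → r → d → n  (order 4)
  s: s → r → h → n  (order 4)
  f: f → n  (order 2)
  d: d → r → m → n  (order 4)
  r: r → n  (order 2)
Elements of order 4: {d, h, m, s}.

{d, h, m, s}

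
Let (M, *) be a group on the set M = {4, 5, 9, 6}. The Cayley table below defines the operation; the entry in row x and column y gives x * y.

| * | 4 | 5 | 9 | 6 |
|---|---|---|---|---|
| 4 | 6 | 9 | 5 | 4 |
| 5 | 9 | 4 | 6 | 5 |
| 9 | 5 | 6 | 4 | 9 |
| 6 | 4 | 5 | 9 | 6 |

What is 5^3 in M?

9

5^1 = 5
5^2 = 5 * 5 = 4
5^3 = 4 * 5 = 9
(Structurally, M here is isomorphic to the cyclic group Z_4.)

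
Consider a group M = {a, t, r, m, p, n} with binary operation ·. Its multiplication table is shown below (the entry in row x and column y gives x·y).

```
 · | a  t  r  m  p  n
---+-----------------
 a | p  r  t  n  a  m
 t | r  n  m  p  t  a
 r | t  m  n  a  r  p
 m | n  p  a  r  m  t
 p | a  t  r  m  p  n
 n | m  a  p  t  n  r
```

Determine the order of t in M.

6

The identity element is p (its row matches the header).
t^1 = t
t^2 = t·t = n
t^3 = n·t = a
t^4 = a·t = r
t^5 = r·t = m
t^6 = m·t = p
The first power of t equal to the identity is t^6, so ord(t) = 6.
(Structurally, M here is isomorphic to the cyclic group Z_6.)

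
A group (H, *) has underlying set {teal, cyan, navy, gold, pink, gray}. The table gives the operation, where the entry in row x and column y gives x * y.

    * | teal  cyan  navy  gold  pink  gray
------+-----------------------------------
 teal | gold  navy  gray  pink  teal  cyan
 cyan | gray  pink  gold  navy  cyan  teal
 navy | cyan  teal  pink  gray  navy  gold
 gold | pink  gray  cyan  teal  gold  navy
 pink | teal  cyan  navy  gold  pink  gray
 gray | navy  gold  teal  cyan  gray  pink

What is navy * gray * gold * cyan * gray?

navy * gray = gold
gold * gold = teal
teal * cyan = navy
navy * gray = gold

gold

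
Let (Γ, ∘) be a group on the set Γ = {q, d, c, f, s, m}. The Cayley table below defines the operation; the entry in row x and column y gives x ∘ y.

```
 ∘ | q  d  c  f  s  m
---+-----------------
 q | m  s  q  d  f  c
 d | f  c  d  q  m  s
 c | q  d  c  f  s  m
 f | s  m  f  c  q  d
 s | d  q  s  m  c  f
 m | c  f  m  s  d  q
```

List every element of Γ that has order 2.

Identity is c. Compute the order of each non-identity element by repeated multiplication:
  q: q → m → c  (order 3)
  d: d → c  (order 2)
  f: f → c  (order 2)
  s: s → c  (order 2)
  m: m → q → c  (order 3)
Elements of order 2: {d, f, s}.

{d, f, s}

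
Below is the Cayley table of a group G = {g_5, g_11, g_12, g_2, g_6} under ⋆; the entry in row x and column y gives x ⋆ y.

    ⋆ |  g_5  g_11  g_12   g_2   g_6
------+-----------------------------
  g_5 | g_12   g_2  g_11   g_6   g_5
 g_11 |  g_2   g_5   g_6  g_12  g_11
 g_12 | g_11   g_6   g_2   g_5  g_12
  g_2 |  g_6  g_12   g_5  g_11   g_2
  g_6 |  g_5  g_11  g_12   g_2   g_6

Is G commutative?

Check whether the table is symmetric across its main diagonal.
Every entry (row x, col y) equals the entry (row y, col x), so G is abelian.

Yes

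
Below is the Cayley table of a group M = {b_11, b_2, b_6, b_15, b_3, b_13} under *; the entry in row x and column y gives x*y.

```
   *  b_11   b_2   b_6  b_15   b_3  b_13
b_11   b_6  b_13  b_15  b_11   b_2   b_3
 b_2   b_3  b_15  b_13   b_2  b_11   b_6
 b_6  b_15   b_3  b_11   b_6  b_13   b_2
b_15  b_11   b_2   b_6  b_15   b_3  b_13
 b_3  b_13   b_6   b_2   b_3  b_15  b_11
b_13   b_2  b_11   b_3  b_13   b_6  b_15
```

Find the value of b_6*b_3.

b_13

Read row b_6, column b_3: b_6*b_3 = b_13.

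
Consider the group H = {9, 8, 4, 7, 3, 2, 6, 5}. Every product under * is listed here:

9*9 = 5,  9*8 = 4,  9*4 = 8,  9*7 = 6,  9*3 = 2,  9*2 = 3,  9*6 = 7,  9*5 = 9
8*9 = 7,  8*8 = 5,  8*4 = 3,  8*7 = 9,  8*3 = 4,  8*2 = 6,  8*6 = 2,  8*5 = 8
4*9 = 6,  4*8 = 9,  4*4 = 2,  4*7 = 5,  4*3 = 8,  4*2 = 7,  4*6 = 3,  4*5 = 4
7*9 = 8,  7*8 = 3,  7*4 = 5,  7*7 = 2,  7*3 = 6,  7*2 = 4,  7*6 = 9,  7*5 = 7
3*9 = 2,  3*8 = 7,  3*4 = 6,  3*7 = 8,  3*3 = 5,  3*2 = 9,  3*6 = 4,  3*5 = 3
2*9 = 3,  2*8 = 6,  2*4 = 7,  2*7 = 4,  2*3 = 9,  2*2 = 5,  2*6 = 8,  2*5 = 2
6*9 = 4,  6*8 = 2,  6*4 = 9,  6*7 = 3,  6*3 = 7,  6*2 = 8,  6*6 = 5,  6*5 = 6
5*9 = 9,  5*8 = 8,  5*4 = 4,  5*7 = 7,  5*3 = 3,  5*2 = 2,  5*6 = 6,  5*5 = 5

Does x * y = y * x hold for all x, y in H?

No

7 * 8 = 3 but 8 * 7 = 9.
Since 7 and 8 do not commute, H is not abelian.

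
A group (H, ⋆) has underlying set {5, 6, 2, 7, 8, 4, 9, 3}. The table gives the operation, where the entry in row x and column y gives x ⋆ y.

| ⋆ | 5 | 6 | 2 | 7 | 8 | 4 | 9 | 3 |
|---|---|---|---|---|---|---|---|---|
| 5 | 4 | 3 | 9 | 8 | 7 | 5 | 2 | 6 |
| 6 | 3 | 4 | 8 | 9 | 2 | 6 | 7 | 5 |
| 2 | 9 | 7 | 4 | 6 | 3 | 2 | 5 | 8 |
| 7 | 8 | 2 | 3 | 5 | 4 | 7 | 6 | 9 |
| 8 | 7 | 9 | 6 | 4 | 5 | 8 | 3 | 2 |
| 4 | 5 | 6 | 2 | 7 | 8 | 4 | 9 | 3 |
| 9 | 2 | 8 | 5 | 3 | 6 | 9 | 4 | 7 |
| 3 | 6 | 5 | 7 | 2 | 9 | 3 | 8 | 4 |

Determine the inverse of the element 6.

6

First locate the identity: row 4 matches the header, so 4 is the identity.
Scan row 6 for 4: 6 ⋆ 6 = 4. Hence 6^(-1) = 6.
(Structurally, H here is isomorphic to the dihedral group D_4.)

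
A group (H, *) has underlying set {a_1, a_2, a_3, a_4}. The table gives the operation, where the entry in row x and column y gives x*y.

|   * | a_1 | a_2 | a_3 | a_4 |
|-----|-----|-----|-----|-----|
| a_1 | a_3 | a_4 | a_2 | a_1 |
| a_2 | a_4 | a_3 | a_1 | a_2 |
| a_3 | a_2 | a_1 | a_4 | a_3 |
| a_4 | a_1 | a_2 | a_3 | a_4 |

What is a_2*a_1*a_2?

a_2*a_1 = a_4
a_4*a_2 = a_2

a_2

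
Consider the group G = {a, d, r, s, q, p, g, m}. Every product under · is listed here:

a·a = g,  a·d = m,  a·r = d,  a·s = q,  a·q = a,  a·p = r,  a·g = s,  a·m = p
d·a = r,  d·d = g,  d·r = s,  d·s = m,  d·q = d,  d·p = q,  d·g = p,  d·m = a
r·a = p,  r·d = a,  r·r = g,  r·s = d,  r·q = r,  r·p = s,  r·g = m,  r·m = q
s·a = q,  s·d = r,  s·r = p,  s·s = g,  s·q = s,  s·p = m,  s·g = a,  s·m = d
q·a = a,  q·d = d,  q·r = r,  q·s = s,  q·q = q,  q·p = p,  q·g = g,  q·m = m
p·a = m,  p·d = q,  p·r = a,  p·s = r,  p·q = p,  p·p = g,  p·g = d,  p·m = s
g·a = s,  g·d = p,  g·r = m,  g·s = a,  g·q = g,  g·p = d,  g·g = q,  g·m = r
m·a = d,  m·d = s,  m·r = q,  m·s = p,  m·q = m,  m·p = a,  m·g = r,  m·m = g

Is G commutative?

No

m·d = s but d·m = a.
Since m and d do not commute, G is not abelian.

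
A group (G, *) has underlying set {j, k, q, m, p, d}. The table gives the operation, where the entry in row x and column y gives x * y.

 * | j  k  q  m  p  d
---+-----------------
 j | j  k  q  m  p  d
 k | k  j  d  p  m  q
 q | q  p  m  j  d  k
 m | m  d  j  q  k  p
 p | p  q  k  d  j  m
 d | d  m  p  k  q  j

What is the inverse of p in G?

p

First locate the identity: row j matches the header, so j is the identity.
Scan row p for j: p * p = j. Hence p^(-1) = p.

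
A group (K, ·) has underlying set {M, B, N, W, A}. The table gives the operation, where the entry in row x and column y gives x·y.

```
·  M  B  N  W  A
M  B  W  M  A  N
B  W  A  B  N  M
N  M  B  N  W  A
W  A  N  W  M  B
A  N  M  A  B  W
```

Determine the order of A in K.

5

The identity element is N (its row matches the header).
A^1 = A
A^2 = A·A = W
A^3 = W·A = B
A^4 = B·A = M
A^5 = M·A = N
The first power of A equal to the identity is A^5, so ord(A) = 5.
(Structurally, K here is isomorphic to the cyclic group Z_5.)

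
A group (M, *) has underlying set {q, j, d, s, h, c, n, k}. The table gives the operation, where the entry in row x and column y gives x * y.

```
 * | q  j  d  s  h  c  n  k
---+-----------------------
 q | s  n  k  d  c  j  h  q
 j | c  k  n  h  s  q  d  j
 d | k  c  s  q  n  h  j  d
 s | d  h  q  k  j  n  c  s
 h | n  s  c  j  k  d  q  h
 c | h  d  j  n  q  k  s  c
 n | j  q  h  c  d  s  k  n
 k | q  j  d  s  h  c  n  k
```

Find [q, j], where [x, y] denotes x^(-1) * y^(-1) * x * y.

s

Identity is k; from the table q^(-1) = d and j^(-1) = j.
d * j = c
c * q = h
h * j = s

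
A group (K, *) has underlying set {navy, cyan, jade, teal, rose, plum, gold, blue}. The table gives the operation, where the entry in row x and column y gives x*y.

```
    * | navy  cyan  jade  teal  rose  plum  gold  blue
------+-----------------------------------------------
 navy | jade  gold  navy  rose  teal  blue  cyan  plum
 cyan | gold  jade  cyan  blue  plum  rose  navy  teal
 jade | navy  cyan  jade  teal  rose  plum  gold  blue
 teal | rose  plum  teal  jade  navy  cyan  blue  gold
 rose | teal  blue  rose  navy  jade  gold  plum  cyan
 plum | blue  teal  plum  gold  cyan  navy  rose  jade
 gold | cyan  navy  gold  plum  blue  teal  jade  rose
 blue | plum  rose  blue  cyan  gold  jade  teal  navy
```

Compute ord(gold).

The identity element is jade (its row matches the header).
gold^1 = gold
gold^2 = gold*gold = jade
The first power of gold equal to the identity is gold^2, so ord(gold) = 2.

2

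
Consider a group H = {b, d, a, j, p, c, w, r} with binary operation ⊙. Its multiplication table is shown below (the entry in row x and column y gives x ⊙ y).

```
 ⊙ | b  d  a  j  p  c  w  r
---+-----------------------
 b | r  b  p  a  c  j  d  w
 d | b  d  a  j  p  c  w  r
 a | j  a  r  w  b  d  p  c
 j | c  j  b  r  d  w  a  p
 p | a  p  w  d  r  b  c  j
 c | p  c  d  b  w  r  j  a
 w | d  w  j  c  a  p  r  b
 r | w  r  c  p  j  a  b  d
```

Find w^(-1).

b

First locate the identity: row d matches the header, so d is the identity.
Scan row w for d: w ⊙ b = d. Hence w^(-1) = b.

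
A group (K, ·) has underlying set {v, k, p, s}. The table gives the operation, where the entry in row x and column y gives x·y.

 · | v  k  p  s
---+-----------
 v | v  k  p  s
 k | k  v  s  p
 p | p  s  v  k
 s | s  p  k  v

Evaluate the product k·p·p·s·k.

s

k·p = s
s·p = k
k·s = p
p·k = s
(Structurally, K here is isomorphic to the Klein four-group V_4.)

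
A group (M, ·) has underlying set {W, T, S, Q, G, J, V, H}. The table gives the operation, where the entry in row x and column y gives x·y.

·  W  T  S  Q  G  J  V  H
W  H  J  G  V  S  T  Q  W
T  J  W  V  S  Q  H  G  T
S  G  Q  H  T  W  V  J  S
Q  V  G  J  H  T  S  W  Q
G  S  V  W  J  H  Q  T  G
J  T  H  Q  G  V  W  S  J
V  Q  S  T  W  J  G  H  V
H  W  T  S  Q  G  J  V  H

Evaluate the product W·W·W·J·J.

H

W·W = H
H·W = W
W·J = T
T·J = H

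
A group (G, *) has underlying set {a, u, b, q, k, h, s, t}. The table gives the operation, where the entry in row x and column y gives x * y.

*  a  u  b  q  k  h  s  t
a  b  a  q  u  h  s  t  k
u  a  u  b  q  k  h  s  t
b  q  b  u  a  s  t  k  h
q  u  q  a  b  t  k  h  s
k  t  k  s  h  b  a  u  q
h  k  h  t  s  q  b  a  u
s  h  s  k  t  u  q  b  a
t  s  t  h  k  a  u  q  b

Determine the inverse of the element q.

a

First locate the identity: row u matches the header, so u is the identity.
Scan row q for u: q * a = u. Hence q^(-1) = a.
(Structurally, G here is isomorphic to the quaternion group Q_8.)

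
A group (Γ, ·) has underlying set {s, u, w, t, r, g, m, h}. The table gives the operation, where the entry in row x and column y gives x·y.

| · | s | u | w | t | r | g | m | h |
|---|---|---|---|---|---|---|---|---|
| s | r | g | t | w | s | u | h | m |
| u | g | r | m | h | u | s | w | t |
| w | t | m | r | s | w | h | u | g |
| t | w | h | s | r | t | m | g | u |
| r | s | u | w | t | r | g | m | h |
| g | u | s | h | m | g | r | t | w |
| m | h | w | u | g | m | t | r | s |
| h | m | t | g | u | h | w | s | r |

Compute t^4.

t^1 = t
t^2 = t·t = r
t^3 = r·t = t
t^4 = t·t = r
(Structurally, Γ here is isomorphic to the elementary abelian group (Z_2)^3.)

r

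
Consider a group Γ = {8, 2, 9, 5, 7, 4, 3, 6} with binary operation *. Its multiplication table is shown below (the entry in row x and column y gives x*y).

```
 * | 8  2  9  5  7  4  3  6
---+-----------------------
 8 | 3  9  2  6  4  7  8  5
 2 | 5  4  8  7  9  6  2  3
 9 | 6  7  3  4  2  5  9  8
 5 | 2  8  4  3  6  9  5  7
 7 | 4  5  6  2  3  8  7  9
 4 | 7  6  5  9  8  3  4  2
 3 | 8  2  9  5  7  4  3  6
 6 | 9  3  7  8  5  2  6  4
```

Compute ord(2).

The identity element is 3 (its row matches the header).
2^1 = 2
2^2 = 2*2 = 4
2^3 = 4*2 = 6
2^4 = 6*2 = 3
The first power of 2 equal to the identity is 2^4, so ord(2) = 4.

4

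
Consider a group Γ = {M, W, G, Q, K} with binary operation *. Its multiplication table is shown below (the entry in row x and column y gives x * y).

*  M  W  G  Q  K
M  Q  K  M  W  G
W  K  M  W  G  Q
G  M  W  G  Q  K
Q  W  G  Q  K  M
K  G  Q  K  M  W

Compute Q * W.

Read row Q, column W: Q * W = G.
(Structurally, Γ here is isomorphic to the cyclic group Z_5.)

G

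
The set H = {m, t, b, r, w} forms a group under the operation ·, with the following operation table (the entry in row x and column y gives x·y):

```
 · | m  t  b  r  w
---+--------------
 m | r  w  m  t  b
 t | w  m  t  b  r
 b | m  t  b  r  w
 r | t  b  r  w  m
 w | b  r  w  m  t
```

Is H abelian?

Yes

Check whether the table is symmetric across its main diagonal.
Every entry (row x, col y) equals the entry (row y, col x), so H is abelian.
(In fact H ≅ the cyclic group Z_5.)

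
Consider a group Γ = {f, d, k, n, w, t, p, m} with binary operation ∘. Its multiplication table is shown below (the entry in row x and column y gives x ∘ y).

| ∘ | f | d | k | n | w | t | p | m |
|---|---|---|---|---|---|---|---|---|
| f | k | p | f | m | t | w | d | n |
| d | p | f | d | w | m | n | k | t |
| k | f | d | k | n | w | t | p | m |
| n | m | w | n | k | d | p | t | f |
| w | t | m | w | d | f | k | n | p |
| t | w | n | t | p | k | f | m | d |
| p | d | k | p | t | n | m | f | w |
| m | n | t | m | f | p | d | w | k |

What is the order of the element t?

The identity element is k (its row matches the header).
t^1 = t
t^2 = t ∘ t = f
t^3 = f ∘ t = w
t^4 = w ∘ t = k
The first power of t equal to the identity is t^4, so ord(t) = 4.

4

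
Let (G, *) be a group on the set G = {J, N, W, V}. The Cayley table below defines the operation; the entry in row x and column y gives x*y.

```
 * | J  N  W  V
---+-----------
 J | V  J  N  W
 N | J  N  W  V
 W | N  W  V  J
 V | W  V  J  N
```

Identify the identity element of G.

N

The identity e satisfies e*x = x for all x, so its row in the table reproduces the column headers.
Row N reads: J, N, W, V — exactly the header order. So N is the identity.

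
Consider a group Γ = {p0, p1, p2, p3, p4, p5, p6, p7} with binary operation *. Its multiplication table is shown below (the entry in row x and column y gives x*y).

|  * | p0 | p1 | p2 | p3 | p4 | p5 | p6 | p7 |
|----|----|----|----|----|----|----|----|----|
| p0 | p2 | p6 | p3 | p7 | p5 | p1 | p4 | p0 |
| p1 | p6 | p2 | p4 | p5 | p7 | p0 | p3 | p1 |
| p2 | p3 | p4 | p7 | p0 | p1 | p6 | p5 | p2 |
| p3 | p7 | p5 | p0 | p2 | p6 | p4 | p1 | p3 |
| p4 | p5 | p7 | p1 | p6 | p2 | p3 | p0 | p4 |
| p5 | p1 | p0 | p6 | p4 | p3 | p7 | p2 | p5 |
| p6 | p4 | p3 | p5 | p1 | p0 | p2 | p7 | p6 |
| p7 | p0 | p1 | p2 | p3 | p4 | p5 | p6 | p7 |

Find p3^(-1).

First locate the identity: row p7 matches the header, so p7 is the identity.
Scan row p3 for p7: p3*p0 = p7. Hence p3^(-1) = p0.

p0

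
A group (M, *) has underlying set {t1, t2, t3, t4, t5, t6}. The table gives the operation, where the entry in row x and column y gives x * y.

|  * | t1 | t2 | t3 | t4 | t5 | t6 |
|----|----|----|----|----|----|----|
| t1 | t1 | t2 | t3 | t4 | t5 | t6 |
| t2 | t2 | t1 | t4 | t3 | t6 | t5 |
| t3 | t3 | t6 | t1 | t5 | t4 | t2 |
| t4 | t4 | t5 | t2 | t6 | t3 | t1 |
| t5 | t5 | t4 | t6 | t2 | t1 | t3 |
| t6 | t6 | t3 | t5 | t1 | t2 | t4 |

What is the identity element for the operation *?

The identity e satisfies e * x = x for all x, so its row in the table reproduces the column headers.
Row t1 reads: t1, t2, t3, t4, t5, t6 — exactly the header order. So t1 is the identity.

t1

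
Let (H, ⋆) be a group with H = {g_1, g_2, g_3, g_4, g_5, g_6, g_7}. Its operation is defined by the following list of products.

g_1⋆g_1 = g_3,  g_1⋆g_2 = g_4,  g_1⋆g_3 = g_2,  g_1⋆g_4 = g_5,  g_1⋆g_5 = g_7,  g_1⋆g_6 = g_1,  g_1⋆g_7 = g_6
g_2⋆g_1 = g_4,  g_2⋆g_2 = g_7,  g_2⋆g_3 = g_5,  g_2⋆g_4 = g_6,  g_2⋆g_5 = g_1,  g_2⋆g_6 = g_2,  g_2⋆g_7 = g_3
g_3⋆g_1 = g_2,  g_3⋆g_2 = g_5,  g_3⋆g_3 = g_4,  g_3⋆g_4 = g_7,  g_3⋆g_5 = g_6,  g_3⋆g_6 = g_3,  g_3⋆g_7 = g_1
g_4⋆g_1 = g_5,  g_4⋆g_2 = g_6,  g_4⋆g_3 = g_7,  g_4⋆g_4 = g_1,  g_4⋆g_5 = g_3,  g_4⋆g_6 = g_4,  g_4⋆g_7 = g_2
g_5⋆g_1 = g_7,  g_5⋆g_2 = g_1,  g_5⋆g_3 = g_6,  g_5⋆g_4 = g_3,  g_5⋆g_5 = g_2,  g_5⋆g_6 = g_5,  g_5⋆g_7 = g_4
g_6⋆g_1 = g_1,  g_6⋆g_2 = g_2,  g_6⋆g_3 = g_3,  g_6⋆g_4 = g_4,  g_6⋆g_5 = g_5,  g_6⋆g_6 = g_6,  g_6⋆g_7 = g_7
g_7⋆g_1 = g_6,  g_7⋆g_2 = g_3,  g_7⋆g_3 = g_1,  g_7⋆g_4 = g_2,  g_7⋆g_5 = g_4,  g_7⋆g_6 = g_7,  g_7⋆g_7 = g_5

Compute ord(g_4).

7

The identity element is g_6 (its row matches the header).
g_4^1 = g_4
g_4^2 = g_4 ⋆ g_4 = g_1
g_4^3 = g_1 ⋆ g_4 = g_5
g_4^4 = g_5 ⋆ g_4 = g_3
g_4^5 = g_3 ⋆ g_4 = g_7
g_4^6 = g_7 ⋆ g_4 = g_2
g_4^7 = g_2 ⋆ g_4 = g_6
The first power of g_4 equal to the identity is g_4^7, so ord(g_4) = 7.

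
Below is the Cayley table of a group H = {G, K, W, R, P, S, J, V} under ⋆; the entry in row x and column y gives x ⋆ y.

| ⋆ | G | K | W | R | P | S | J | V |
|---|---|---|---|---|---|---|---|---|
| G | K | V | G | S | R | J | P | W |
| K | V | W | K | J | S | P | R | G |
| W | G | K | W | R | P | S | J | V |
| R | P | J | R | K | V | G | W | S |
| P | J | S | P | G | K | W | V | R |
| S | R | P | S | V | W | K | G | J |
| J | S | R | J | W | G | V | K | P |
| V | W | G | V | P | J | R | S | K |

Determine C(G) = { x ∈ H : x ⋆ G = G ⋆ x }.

Compare row G with column G entry by entry.
K ⋆ G = V = G ⋆ K, so K commutes with G.
P ⋆ G = J but G ⋆ P = R, so P does not.
Collecting the elements that commute with G: C(G) = {G, K, V, W}.

{G, K, V, W}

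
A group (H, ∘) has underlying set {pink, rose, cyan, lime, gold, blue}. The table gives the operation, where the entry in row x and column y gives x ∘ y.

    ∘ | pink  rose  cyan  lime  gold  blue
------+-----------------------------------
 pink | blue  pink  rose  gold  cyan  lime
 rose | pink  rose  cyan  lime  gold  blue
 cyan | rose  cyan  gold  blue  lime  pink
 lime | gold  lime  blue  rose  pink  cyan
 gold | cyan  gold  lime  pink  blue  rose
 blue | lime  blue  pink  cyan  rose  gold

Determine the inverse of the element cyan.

First locate the identity: row rose matches the header, so rose is the identity.
Scan row cyan for rose: cyan ∘ pink = rose. Hence cyan^(-1) = pink.

pink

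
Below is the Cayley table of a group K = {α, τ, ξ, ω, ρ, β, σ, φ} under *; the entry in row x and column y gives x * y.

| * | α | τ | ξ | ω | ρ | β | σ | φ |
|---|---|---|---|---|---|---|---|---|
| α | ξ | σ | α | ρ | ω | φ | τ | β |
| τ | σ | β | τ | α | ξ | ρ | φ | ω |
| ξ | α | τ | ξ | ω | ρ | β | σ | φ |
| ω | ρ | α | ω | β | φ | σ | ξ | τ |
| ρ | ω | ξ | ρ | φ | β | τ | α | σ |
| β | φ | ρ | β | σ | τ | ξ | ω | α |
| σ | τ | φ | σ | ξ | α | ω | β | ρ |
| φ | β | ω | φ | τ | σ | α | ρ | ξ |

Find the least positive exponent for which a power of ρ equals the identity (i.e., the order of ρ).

The identity element is ξ (its row matches the header).
ρ^1 = ρ
ρ^2 = ρ * ρ = β
ρ^3 = β * ρ = τ
ρ^4 = τ * ρ = ξ
The first power of ρ equal to the identity is ρ^4, so ord(ρ) = 4.

4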